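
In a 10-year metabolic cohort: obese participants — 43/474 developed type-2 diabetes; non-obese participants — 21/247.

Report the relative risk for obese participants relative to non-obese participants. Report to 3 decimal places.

1.067

risk, obese participants = 43/474 = 0.0907
risk, non-obese participants = 21/247 = 0.0850
RR = 0.0907 / 0.0850 = 1.067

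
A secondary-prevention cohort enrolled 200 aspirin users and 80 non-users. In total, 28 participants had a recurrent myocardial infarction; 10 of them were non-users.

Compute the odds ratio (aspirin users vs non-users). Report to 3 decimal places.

OR = 0.692

aspirin users with the outcome: 28 − 10 = 18
aspirin users without the outcome: 200 − 18 = 182
non-users without the outcome: 80 − 10 = 70
odds, aspirin users = 18/182 = 0.0989
odds, non-users = 10/70 = 0.1429
OR = 0.0989 / 0.1429 = 0.692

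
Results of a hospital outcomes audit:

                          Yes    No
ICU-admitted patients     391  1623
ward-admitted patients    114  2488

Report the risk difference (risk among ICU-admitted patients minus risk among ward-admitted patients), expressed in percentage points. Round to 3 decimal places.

RD = 15.033

risk, ICU-admitted patients = 391/2014 = 0.19414
risk, ward-admitted patients = 114/2602 = 0.04381
risk difference = 0.19414 − 0.04381 = 0.15033 → 15.033 percentage points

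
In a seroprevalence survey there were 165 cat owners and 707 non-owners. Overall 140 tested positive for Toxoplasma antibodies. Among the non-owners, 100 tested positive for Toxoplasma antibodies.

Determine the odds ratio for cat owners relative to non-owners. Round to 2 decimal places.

cat owners with the outcome: 140 − 100 = 40
cat owners without the outcome: 165 − 40 = 125
non-owners without the outcome: 707 − 100 = 607
odds, cat owners = 40/125 = 0.3200
odds, non-owners = 100/607 = 0.1647
OR = 0.3200 / 0.1647 = 1.94

1.94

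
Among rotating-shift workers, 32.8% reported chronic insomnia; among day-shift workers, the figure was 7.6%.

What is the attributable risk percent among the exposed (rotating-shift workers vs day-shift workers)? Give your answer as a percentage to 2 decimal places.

AR% = (0.3280 − 0.0760) / 0.3280 = 0.7683 → 76.83%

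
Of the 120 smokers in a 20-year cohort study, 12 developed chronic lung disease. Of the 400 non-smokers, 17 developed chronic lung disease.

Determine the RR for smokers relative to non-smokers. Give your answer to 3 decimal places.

risk, smokers = 12/120 = 0.10000
risk, non-smokers = 17/400 = 0.04250
RR = 0.10000 / 0.04250 = 2.353

RR: 2.353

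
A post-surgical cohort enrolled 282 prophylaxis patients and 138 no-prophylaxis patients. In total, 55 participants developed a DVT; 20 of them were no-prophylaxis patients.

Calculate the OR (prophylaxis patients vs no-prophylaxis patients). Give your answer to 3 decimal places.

0.836

prophylaxis patients with the outcome: 55 − 20 = 35
prophylaxis patients without the outcome: 282 − 35 = 247
no-prophylaxis patients without the outcome: 138 − 20 = 118
odds, prophylaxis patients = 35/247 = 0.1417
odds, no-prophylaxis patients = 20/118 = 0.1695
OR = 0.1417 / 0.1695 = 0.836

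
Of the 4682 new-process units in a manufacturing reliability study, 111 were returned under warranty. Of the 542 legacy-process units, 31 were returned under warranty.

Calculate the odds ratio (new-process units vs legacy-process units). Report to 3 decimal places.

OR = (111 × 511) / (4571 × 31) = 56721/141701 ≈ 0.400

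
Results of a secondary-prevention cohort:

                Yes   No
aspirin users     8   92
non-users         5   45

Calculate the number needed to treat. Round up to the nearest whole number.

risk, aspirin users = 8/100 = 0.080000
risk, non-users = 5/50 = 0.100000
absolute risk difference = 0.020000
1 / 0.020000 = 50.000 → round up → 50

50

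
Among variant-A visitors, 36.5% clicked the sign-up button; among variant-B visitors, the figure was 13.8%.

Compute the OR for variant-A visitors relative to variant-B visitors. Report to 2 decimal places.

3.59

odds, variant-A visitors = 0.3650/0.6350 = 0.5748
odds, variant-B visitors = 0.1380/0.8620 = 0.1601
OR = 0.5748 / 0.1601 = 3.59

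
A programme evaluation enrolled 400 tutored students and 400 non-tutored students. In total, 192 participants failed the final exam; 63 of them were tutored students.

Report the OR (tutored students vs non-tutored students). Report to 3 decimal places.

0.393

tutored students without the outcome: 400 − 63 = 337
non-tutored students with the outcome: 192 − 63 = 129
non-tutored students without the outcome: 400 − 129 = 271
OR = (63 × 271) / (337 × 129) = 17073/43473 ≈ 0.393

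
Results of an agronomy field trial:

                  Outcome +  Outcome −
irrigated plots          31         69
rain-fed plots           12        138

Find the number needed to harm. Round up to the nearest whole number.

risk, irrigated plots = 31/100 = 0.310000
risk, rain-fed plots = 12/150 = 0.080000
absolute risk difference = 0.230000
1 / 0.230000 = 4.348 → round up → 5

NNH: 5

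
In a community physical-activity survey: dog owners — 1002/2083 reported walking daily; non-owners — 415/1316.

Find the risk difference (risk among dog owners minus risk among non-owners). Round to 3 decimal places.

risk, dog owners = 1002/2083 = 0.4810
risk, non-owners = 415/1316 = 0.3153
risk difference = 0.4810 − 0.3153 = 0.166

RD: 0.166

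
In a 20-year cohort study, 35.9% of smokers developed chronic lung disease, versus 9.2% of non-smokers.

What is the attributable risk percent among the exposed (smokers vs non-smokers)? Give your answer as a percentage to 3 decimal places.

AR% = (0.3590 − 0.0920) / 0.3590 = 0.7437 → 74.373%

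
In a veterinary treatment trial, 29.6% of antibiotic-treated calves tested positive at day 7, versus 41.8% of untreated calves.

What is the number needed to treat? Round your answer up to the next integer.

absolute risk difference = 0.122000
1 / 0.122000 = 8.197 → round up → 9

NNT ≈ 9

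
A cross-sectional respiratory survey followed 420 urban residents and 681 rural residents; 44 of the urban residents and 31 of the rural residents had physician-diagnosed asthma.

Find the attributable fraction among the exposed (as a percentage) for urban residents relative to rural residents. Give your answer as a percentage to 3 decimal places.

AR% = 56.548%

risk, urban residents = 44/420 = 0.10476
risk, rural residents = 31/681 = 0.04552
AR% = (0.10476 − 0.04552) / 0.10476 = 0.5655 → 56.548%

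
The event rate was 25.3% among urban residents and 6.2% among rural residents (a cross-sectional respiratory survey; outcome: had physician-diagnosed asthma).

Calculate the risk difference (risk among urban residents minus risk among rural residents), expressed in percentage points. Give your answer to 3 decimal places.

risk difference = 0.2530 − 0.0620 = 0.1910 → 19.100 percentage points

RD ≈ 19.100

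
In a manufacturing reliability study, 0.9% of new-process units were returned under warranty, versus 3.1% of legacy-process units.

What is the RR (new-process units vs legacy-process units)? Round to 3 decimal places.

RR = 0.00900 / 0.03100 = 0.290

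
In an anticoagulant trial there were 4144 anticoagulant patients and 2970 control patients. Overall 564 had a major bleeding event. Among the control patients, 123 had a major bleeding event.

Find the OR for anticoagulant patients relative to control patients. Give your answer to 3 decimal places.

anticoagulant patients with the outcome: 564 − 123 = 441
anticoagulant patients without the outcome: 4144 − 441 = 3703
control patients without the outcome: 2970 − 123 = 2847
OR = (441 × 2847) / (3703 × 123) = 1255527/455469 ≈ 2.757

OR: 2.757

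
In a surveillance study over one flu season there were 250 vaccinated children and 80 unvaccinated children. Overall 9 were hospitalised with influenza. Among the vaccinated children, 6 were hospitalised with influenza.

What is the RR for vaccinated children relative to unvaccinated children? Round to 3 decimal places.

0.640

vaccinated children without the outcome: 250 − 6 = 244
unvaccinated children with the outcome: 9 − 6 = 3
unvaccinated children without the outcome: 80 − 3 = 77
risk, vaccinated children = 6/250 = 0.02400
risk, unvaccinated children = 3/80 = 0.03750
RR = 0.02400 / 0.03750 = 0.640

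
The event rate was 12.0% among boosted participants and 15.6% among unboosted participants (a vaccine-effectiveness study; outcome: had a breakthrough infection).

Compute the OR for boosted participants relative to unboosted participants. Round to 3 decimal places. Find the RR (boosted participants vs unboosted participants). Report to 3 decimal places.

odds, boosted participants = 0.1200/0.8800 = 0.1364
odds, unboosted participants = 0.1560/0.8440 = 0.1848
OR = 0.1364 / 0.1848 = 0.738
RR = 0.1200 / 0.1560 = 0.769

OR = 0.738; RR = 0.769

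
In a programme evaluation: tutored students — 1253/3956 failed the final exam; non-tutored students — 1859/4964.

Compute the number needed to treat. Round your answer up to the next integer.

risk, tutored students = 1253/3956 = 0.316734
risk, non-tutored students = 1859/4964 = 0.374496
absolute risk difference = 0.057762
1 / 0.057762 = 17.312 → round up → 18

NNT = 18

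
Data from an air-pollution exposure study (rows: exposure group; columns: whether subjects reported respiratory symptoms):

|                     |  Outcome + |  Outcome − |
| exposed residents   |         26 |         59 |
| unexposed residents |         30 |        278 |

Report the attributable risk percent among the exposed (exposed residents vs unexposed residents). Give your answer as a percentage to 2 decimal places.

risk, exposed residents = 26/85 = 0.3059
risk, unexposed residents = 30/308 = 0.0974
AR% = (0.3059 − 0.0974) / 0.3059 = 0.6816 → 68.16%

68.16%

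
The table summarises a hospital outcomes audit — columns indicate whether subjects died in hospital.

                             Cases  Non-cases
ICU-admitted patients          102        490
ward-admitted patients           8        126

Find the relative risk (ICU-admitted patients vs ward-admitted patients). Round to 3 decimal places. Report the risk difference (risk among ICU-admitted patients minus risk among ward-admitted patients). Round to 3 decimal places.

RR = 2.886; RD = 0.113

risk, ICU-admitted patients = 102/592 = 0.1723
risk, ward-admitted patients = 8/134 = 0.0597
RR = 0.1723 / 0.0597 = 2.886
risk difference = 0.1723 − 0.0597 = 0.113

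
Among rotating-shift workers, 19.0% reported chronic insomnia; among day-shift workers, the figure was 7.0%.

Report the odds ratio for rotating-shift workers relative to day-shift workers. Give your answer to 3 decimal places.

odds, rotating-shift workers = 0.1900/0.8100 = 0.2346
odds, day-shift workers = 0.0700/0.9300 = 0.0753
OR = 0.2346 / 0.0753 = 3.116

3.116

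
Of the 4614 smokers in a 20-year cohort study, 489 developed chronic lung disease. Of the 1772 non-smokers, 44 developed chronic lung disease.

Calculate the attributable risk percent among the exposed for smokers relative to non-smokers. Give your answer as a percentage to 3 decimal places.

risk, smokers = 489/4614 = 0.10598
risk, non-smokers = 44/1772 = 0.02483
AR% = (0.10598 − 0.02483) / 0.10598 = 0.7657 → 76.571%

76.571%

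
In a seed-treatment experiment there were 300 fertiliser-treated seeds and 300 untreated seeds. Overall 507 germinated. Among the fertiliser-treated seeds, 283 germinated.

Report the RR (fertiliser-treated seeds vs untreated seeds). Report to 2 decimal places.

fertiliser-treated seeds without the outcome: 300 − 283 = 17
untreated seeds with the outcome: 507 − 283 = 224
untreated seeds without the outcome: 300 − 224 = 76
risk, fertiliser-treated seeds = 283/300 = 0.9433
risk, untreated seeds = 224/300 = 0.7467
RR = 0.9433 / 0.7467 = 1.26

RR = 1.26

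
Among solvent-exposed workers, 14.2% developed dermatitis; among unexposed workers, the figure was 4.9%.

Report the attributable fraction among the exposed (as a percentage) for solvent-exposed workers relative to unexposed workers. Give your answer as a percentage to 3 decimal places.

AR% = (0.14200 − 0.04900) / 0.14200 = 0.6549 → 65.493%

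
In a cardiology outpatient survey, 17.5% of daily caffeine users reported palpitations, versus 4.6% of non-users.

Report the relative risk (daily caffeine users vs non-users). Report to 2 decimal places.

RR = 0.17500 / 0.04600 = 3.80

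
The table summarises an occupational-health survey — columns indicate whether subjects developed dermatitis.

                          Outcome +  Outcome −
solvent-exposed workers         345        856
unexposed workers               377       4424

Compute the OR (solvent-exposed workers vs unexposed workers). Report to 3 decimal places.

OR = 4.730

odds, solvent-exposed workers = 345/856 = 0.4030
odds, unexposed workers = 377/4424 = 0.0852
OR = 0.4030 / 0.0852 = 4.730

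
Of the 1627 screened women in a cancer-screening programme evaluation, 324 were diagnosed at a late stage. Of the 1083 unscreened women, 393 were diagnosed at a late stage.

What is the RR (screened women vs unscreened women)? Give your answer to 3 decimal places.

risk, screened women = 324/1627 = 0.1991
risk, unscreened women = 393/1083 = 0.3629
RR = 0.1991 / 0.3629 = 0.549

RR ≈ 0.549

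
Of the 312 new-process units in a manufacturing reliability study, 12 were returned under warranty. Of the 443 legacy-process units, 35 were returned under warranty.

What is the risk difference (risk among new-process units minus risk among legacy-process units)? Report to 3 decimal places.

-0.041

risk, new-process units = 12/312 = 0.03846
risk, legacy-process units = 35/443 = 0.07901
risk difference = 0.03846 − 0.07901 = -0.041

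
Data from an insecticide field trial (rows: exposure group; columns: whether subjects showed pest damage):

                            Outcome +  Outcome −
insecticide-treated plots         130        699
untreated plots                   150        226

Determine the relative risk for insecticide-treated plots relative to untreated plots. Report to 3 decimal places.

risk, insecticide-treated plots = 130/829 = 0.1568
risk, untreated plots = 150/376 = 0.3989
RR = 0.1568 / 0.3989 = 0.393

0.393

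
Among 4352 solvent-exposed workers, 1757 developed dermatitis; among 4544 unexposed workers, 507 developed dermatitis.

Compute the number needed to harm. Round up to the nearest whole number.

NNH ≈ 4

risk, solvent-exposed workers = 1757/4352 = 0.403722
risk, unexposed workers = 507/4544 = 0.111576
absolute risk difference = 0.292147
1 / 0.292147 = 3.423 → round up → 4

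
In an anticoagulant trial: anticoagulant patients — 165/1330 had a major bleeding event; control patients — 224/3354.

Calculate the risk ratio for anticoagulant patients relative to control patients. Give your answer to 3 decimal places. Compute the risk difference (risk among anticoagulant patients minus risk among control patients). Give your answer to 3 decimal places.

risk, anticoagulant patients = 165/1330 = 0.1241
risk, control patients = 224/3354 = 0.0668
RR = 0.1241 / 0.0668 = 1.858
risk difference = 0.1241 − 0.0668 = 0.057

RR = 1.858; RD = 0.057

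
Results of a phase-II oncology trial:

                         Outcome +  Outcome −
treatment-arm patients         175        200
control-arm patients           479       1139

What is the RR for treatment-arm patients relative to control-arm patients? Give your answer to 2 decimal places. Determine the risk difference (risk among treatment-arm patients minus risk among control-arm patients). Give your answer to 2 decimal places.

risk, treatment-arm patients = 175/375 = 0.4667
risk, control-arm patients = 479/1618 = 0.2960
RR = 0.4667 / 0.2960 = 1.58
risk difference = 0.4667 − 0.2960 = 0.17

RR = 1.58; RD = 0.17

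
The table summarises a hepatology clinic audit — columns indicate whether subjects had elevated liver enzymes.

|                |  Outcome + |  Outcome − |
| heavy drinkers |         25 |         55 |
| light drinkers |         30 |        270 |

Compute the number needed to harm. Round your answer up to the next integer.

5

risk, heavy drinkers = 25/80 = 0.312500
risk, light drinkers = 30/300 = 0.100000
absolute risk difference = 0.212500
1 / 0.212500 = 4.706 → round up → 5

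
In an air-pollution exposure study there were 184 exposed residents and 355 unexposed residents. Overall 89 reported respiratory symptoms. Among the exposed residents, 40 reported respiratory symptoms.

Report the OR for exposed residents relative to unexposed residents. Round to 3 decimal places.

1.735

exposed residents without the outcome: 184 − 40 = 144
unexposed residents with the outcome: 89 − 40 = 49
unexposed residents without the outcome: 355 − 49 = 306
odds, exposed residents = 40/144 = 0.2778
odds, unexposed residents = 49/306 = 0.1601
OR = 0.2778 / 0.1601 = 1.735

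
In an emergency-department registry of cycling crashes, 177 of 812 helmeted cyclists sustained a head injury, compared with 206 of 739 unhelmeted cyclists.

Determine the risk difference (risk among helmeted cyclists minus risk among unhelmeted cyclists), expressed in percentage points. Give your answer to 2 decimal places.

-6.08

risk, helmeted cyclists = 177/812 = 0.2180
risk, unhelmeted cyclists = 206/739 = 0.2788
risk difference = 0.2180 − 0.2788 = -0.0608 → -6.08 percentage points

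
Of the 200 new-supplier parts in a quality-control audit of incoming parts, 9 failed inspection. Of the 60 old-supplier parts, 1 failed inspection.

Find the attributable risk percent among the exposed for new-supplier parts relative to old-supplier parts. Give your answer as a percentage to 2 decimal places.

AR%: 62.96%

risk, new-supplier parts = 9/200 = 0.04500
risk, old-supplier parts = 1/60 = 0.01667
AR% = (0.04500 − 0.01667) / 0.04500 = 0.6296 → 62.96%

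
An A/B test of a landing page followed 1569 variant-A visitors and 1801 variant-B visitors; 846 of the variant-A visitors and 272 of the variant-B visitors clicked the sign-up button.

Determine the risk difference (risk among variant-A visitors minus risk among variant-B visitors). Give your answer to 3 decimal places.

RD = 0.388

risk, variant-A visitors = 846/1569 = 0.5392
risk, variant-B visitors = 272/1801 = 0.1510
risk difference = 0.5392 − 0.1510 = 0.388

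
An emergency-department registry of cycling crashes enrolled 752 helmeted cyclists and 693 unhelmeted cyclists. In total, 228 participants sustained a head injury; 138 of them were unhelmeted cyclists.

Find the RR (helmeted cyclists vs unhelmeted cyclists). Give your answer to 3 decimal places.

RR: 0.601

helmeted cyclists with the outcome: 228 − 138 = 90
helmeted cyclists without the outcome: 752 − 90 = 662
unhelmeted cyclists without the outcome: 693 − 138 = 555
risk, helmeted cyclists = 90/752 = 0.1197
risk, unhelmeted cyclists = 138/693 = 0.1991
RR = 0.1197 / 0.1991 = 0.601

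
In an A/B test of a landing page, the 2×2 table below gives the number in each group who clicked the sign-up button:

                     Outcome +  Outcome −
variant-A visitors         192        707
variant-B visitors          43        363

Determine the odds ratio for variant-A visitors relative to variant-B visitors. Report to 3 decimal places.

OR = (192 × 363) / (707 × 43) = 69696/30401 ≈ 2.293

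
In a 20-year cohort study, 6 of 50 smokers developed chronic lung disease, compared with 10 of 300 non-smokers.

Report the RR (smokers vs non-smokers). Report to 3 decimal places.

risk, smokers = 6/50 = 0.12000
risk, non-smokers = 10/300 = 0.03333
RR = 0.12000 / 0.03333 = 3.600

3.600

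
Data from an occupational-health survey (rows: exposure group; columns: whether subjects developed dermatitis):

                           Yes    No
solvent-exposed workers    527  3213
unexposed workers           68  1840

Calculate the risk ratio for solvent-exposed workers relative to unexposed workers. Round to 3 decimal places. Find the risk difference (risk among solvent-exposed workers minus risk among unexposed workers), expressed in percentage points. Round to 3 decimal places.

risk, solvent-exposed workers = 527/3740 = 0.14091
risk, unexposed workers = 68/1908 = 0.03564
RR = 0.14091 / 0.03564 = 3.954
risk difference = 0.14091 − 0.03564 = 0.10527 → 10.527 percentage points

RR = 3.954; RD = 10.527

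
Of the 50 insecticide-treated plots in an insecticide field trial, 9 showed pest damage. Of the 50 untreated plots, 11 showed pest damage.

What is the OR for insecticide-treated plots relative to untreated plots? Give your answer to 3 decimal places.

OR = 0.778

odds, insecticide-treated plots = 9/41 = 0.2195
odds, untreated plots = 11/39 = 0.2821
OR = 0.2195 / 0.2821 = 0.778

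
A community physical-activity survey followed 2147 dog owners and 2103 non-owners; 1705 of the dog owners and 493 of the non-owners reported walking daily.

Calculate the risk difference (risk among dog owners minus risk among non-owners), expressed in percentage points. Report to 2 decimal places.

RD: 55.97

risk, dog owners = 1705/2147 = 0.7941
risk, non-owners = 493/2103 = 0.2344
risk difference = 0.7941 − 0.2344 = 0.5597 → 55.97 percentage points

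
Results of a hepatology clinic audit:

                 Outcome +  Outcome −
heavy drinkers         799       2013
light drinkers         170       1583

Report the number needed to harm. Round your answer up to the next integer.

risk, heavy drinkers = 799/2812 = 0.284139
risk, light drinkers = 170/1753 = 0.096977
absolute risk difference = 0.187163
1 / 0.187163 = 5.343 → round up → 6

6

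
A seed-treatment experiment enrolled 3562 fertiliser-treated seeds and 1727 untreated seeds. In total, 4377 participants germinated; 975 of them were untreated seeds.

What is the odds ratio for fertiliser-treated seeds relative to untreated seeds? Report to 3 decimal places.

fertiliser-treated seeds with the outcome: 4377 − 975 = 3402
fertiliser-treated seeds without the outcome: 3562 − 3402 = 160
untreated seeds without the outcome: 1727 − 975 = 752
OR = (3402 × 752) / (160 × 975) = 2558304/156000 ≈ 16.399

OR: 16.399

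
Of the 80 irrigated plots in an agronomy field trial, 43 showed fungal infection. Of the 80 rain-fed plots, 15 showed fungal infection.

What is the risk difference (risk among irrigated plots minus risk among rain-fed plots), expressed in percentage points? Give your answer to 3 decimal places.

RD = 35.000

risk, irrigated plots = 43/80 = 0.5375
risk, rain-fed plots = 15/80 = 0.1875
risk difference = 0.5375 − 0.1875 = 0.3500 → 35.000 percentage points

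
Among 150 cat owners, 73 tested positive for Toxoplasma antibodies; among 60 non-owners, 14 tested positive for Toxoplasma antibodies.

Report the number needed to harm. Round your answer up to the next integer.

4

risk, cat owners = 73/150 = 0.486667
risk, non-owners = 14/60 = 0.233333
absolute risk difference = 0.253333
1 / 0.253333 = 3.947 → round up → 4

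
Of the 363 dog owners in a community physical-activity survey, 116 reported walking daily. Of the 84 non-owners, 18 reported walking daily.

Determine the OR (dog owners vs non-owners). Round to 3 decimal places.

OR: 1.722

odds, dog owners = 116/247 = 0.4696
odds, non-owners = 18/66 = 0.2727
OR = 0.4696 / 0.2727 = 1.722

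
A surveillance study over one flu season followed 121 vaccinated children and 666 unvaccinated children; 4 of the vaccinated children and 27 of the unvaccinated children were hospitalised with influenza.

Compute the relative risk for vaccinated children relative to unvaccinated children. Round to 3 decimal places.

risk, vaccinated children = 4/121 = 0.03306
risk, unvaccinated children = 27/666 = 0.04054
RR = 0.03306 / 0.04054 = 0.815

0.815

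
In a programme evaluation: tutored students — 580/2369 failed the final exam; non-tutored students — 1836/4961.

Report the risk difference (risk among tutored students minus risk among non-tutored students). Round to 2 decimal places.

RD: -0.13

risk, tutored students = 580/2369 = 0.2448
risk, non-tutored students = 1836/4961 = 0.3701
risk difference = 0.2448 − 0.3701 = -0.13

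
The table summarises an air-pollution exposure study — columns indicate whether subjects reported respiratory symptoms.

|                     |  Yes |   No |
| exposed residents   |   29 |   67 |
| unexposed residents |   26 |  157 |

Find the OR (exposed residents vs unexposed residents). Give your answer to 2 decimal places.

OR = (29 × 157) / (67 × 26) = 4553/1742 ≈ 2.61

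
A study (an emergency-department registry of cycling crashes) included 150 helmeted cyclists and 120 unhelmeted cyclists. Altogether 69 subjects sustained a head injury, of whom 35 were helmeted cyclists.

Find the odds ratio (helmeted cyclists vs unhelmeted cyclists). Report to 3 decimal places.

0.770

helmeted cyclists without the outcome: 150 − 35 = 115
unhelmeted cyclists with the outcome: 69 − 35 = 34
unhelmeted cyclists without the outcome: 120 − 34 = 86
odds, helmeted cyclists = 35/115 = 0.3043
odds, unhelmeted cyclists = 34/86 = 0.3953
OR = 0.3043 / 0.3953 = 0.770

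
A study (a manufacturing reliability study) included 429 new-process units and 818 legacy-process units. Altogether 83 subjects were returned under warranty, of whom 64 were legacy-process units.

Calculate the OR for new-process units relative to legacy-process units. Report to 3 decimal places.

new-process units with the outcome: 83 − 64 = 19
new-process units without the outcome: 429 − 19 = 410
legacy-process units without the outcome: 818 − 64 = 754
odds, new-process units = 19/410 = 0.04634
odds, legacy-process units = 64/754 = 0.08488
OR = 0.04634 / 0.08488 = 0.546

0.546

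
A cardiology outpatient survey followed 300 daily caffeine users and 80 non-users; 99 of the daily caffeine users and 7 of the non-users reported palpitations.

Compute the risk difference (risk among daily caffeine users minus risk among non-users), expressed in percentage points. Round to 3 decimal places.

risk, daily caffeine users = 99/300 = 0.3300
risk, non-users = 7/80 = 0.0875
risk difference = 0.3300 − 0.0875 = 0.2425 → 24.250 percentage points

RD ≈ 24.250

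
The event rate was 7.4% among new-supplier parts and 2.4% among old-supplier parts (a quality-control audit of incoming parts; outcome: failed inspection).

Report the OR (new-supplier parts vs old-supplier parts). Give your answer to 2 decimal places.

odds, new-supplier parts = 0.07400/0.92600 = 0.07991
odds, old-supplier parts = 0.02400/0.97600 = 0.02459
OR = 0.07991 / 0.02459 = 3.25

3.25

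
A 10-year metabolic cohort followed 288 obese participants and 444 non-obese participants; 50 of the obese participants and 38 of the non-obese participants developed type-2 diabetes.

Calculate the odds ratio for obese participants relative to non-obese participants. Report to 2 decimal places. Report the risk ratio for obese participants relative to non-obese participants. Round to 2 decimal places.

OR = 2.24; RR = 2.03

OR = (50 × 406) / (238 × 38) = 20300/9044 ≈ 2.24
risk, obese participants = 50/288 = 0.1736
risk, non-obese participants = 38/444 = 0.0856
RR = 0.1736 / 0.0856 = 2.03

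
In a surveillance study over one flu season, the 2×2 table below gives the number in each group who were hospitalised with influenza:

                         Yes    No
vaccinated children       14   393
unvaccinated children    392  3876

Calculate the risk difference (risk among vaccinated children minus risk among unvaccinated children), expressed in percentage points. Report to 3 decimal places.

risk, vaccinated children = 14/407 = 0.03440
risk, unvaccinated children = 392/4268 = 0.09185
risk difference = 0.03440 − 0.09185 = -0.05745 → -5.745 percentage points

RD: -5.745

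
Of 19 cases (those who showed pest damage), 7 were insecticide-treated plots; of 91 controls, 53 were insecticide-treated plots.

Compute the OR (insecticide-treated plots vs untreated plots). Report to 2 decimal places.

OR = (7 × 38) / (53 × 12) = 266/636 ≈ 0.42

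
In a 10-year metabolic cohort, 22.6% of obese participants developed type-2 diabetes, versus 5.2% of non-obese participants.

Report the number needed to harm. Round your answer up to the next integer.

absolute risk difference = 0.174000
1 / 0.174000 = 5.747 → round up → 6

6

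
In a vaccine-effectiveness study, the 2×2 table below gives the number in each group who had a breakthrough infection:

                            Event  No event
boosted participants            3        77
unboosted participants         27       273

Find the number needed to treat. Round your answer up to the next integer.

risk, boosted participants = 3/80 = 0.037500
risk, unboosted participants = 27/300 = 0.090000
absolute risk difference = 0.052500
1 / 0.052500 = 19.048 → round up → 20

20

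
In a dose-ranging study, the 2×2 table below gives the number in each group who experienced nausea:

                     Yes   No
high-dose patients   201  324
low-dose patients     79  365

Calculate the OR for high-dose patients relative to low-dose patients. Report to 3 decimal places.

OR = (201 × 365) / (324 × 79) = 73365/25596 ≈ 2.866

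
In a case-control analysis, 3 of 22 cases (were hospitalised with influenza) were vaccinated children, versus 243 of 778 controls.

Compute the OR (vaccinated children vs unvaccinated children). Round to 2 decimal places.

OR = (3 × 535) / (243 × 19) = 1605/4617 ≈ 0.35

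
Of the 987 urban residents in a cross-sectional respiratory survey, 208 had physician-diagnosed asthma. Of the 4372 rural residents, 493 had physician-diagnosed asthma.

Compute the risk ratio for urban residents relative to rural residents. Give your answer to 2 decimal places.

1.87

risk, urban residents = 208/987 = 0.2107
risk, rural residents = 493/4372 = 0.1128
RR = 0.2107 / 0.1128 = 1.87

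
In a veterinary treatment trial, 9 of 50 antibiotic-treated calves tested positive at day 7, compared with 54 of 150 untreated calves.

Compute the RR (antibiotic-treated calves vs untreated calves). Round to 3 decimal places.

risk, antibiotic-treated calves = 9/50 = 0.1800
risk, untreated calves = 54/150 = 0.3600
RR = 0.1800 / 0.3600 = 0.500

0.500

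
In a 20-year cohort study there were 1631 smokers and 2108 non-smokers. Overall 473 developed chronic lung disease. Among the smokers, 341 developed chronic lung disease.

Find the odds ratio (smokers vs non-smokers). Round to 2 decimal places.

smokers without the outcome: 1631 − 341 = 1290
non-smokers with the outcome: 473 − 341 = 132
non-smokers without the outcome: 2108 − 132 = 1976
odds, smokers = 341/1290 = 0.2643
odds, non-smokers = 132/1976 = 0.0668
OR = 0.2643 / 0.0668 = 3.96

3.96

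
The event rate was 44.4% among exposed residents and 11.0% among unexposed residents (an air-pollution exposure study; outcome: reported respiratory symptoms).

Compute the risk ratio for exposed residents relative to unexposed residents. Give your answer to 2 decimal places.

RR = 0.4440 / 0.1100 = 4.04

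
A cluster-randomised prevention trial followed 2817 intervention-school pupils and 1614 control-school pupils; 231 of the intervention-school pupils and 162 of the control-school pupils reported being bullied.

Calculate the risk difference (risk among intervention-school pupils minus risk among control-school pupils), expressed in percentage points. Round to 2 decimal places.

risk, intervention-school pupils = 231/2817 = 0.0820
risk, control-school pupils = 162/1614 = 0.1004
risk difference = 0.0820 − 0.1004 = -0.0184 → -1.84 percentage points

RD ≈ -1.84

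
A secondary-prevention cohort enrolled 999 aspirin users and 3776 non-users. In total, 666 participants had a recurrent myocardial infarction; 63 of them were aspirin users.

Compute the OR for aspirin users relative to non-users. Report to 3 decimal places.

aspirin users without the outcome: 999 − 63 = 936
non-users with the outcome: 666 − 63 = 603
non-users without the outcome: 3776 − 603 = 3173
odds, aspirin users = 63/936 = 0.0673
odds, non-users = 603/3173 = 0.1900
OR = 0.0673 / 0.1900 = 0.354

0.354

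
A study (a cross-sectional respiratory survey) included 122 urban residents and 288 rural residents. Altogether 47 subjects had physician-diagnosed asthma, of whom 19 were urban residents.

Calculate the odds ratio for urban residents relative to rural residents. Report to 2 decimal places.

urban residents without the outcome: 122 − 19 = 103
rural residents with the outcome: 47 − 19 = 28
rural residents without the outcome: 288 − 28 = 260
OR = (19 × 260) / (103 × 28) = 4940/2884 ≈ 1.71

1.71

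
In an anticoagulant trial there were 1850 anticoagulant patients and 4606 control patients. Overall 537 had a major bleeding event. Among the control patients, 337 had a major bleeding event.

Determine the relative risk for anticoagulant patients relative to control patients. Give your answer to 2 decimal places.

anticoagulant patients with the outcome: 537 − 337 = 200
anticoagulant patients without the outcome: 1850 − 200 = 1650
control patients without the outcome: 4606 − 337 = 4269
risk, anticoagulant patients = 200/1850 = 0.1081
risk, control patients = 337/4606 = 0.0732
RR = 0.1081 / 0.0732 = 1.48

1.48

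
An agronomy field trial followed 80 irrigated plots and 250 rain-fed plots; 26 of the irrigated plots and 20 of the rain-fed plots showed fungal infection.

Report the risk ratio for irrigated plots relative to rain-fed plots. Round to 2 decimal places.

RR = 4.06

risk, irrigated plots = 26/80 = 0.3250
risk, rain-fed plots = 20/250 = 0.0800
RR = 0.3250 / 0.0800 = 4.06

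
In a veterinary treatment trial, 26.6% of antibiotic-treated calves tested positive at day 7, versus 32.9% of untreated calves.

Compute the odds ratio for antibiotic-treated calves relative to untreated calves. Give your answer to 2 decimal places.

0.74

odds, antibiotic-treated calves = 0.2660/0.7340 = 0.3624
odds, untreated calves = 0.3290/0.6710 = 0.4903
OR = 0.3624 / 0.4903 = 0.74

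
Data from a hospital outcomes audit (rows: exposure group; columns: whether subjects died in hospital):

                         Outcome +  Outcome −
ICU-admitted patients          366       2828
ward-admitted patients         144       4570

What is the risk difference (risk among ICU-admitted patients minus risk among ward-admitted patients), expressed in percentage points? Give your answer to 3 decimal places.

RD: 8.404

risk, ICU-admitted patients = 366/3194 = 0.11459
risk, ward-admitted patients = 144/4714 = 0.03055
risk difference = 0.11459 − 0.03055 = 0.08404 → 8.404 percentage points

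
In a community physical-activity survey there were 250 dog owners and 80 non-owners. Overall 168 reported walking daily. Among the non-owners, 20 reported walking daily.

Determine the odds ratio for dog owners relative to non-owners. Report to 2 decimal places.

dog owners with the outcome: 168 − 20 = 148
dog owners without the outcome: 250 − 148 = 102
non-owners without the outcome: 80 − 20 = 60
odds, dog owners = 148/102 = 1.4510
odds, non-owners = 20/60 = 0.3333
OR = 1.4510 / 0.3333 = 4.35

OR: 4.35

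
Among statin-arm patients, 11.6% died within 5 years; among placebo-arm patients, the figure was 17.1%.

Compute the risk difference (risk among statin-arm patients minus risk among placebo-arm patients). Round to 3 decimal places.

risk difference = 0.1160 − 0.1710 = -0.055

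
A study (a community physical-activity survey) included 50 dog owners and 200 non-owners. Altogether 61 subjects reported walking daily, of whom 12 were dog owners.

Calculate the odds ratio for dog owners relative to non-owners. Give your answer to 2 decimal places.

OR: 0.97

dog owners without the outcome: 50 − 12 = 38
non-owners with the outcome: 61 − 12 = 49
non-owners without the outcome: 200 − 49 = 151
OR = (12 × 151) / (38 × 49) = 1812/1862 ≈ 0.97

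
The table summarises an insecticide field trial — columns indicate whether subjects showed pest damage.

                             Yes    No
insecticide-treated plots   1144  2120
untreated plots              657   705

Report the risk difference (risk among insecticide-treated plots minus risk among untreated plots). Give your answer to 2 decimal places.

risk, insecticide-treated plots = 1144/3264 = 0.3505
risk, untreated plots = 657/1362 = 0.4824
risk difference = 0.3505 − 0.4824 = -0.13

RD ≈ -0.13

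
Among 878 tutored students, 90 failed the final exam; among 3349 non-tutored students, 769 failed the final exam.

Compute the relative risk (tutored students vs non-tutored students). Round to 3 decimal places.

risk, tutored students = 90/878 = 0.1025
risk, non-tutored students = 769/3349 = 0.2296
RR = 0.1025 / 0.2296 = 0.446

RR = 0.446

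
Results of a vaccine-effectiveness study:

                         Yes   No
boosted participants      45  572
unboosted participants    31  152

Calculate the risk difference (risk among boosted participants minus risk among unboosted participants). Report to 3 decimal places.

risk, boosted participants = 45/617 = 0.0729
risk, unboosted participants = 31/183 = 0.1694
risk difference = 0.0729 − 0.1694 = -0.096

-0.096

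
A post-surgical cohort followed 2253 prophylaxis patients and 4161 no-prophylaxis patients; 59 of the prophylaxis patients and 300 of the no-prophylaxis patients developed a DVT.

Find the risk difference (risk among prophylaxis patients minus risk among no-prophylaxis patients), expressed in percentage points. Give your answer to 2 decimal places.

RD: -4.59

risk, prophylaxis patients = 59/2253 = 0.02619
risk, no-prophylaxis patients = 300/4161 = 0.07210
risk difference = 0.02619 − 0.07210 = -0.04591 → -4.59 percentage points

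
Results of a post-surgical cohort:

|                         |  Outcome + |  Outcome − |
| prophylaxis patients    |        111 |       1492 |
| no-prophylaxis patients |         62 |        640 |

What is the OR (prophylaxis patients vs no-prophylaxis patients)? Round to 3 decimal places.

OR = (111 × 640) / (1492 × 62) = 71040/92504 ≈ 0.768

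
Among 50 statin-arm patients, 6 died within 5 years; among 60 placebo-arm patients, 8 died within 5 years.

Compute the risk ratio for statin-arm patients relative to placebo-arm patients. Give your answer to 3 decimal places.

RR: 0.900

risk, statin-arm patients = 6/50 = 0.1200
risk, placebo-arm patients = 8/60 = 0.1333
RR = 0.1200 / 0.1333 = 0.900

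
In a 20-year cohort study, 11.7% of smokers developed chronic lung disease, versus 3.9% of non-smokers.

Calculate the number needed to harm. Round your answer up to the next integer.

absolute risk difference = 0.078000
1 / 0.078000 = 12.821 → round up → 13

NNH = 13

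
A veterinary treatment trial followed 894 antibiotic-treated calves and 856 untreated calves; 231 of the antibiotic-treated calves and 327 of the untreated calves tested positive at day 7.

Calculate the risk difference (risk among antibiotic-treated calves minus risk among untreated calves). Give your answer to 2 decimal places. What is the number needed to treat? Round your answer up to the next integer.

risk, antibiotic-treated calves = 231/894 = 0.2584
risk, untreated calves = 327/856 = 0.3820
risk difference = 0.2584 − 0.3820 = -0.12
absolute risk difference = 0.123620
1 / 0.123620 = 8.089 → round up → 9

RD = -0.12; NNT = 9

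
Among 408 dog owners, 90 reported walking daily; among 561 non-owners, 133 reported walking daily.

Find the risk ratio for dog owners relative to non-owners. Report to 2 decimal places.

risk, dog owners = 90/408 = 0.2206
risk, non-owners = 133/561 = 0.2371
RR = 0.2206 / 0.2371 = 0.93

0.93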